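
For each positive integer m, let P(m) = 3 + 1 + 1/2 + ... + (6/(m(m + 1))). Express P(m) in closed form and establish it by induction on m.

We claim P(m) = 6m/(m + 1) for all m ≥ 1.
Base case (m = 1): P(1) = 3, and the closed form gives 3. They agree.
Inductive step: suppose the statement holds for some j ≥ 1, so P(j) = 6j/(j + 1).
Then P(j+1) = P(j) + (6/((j + 1)(j + 2))) = (6j/(j + 1)) + (6/((j + 1)(j + 2))).
Simplifying, P(j+1) = 6(j + 1)/(j + 2) = 6(j+1)/((j+1) + 1),
which is the closed form with m = j+1.
This completes the induction.

P(m) = 6m/(m + 1)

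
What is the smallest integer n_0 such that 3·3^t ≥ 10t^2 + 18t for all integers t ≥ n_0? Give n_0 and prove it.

n_0 = 4

At t = 3: 81 < 144, so the inequality fails and n_0 ≥ 4. We prove 3·3^t ≥ 10t^2 + 18t for all t ≥ 4.
Base step (t = 4): 3·3^t = 243 and 10t^2 + 18t = 232, so 243 ≥ 232.
Inductive step: assume the claim holds for t = i, so 3·3^i ≥ 10i^2 + 18i.
Then 3·3^(i + 1) = 3·(3·3^i) ≥ 3·(10i^2 + 18i).
Also, for i ≥ 4 we have 3·(10i^2 + 18i) ≥ 10(i+1)^2 + 18(i+1), since 3·(10i^2 + 18i) − (10(i+1)^2 + 18(i+1)) = 20i^2 + 16i - 28, which is nonnegative for all i ≥ 4.
Combining, 3·3^(i + 1) ≥ 10(i+1)^2 + 18(i+1).
Hence, by induction on t, the claim holds for every t ≥ 4.
Hence the smallest such n_0 is 4.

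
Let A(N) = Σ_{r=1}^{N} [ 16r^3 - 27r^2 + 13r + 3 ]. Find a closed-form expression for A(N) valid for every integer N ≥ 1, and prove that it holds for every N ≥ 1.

A(N) = N(4N^3 - N^2 - 3N + 5)

We claim A(N) = N(4N^3 - N^2 - 3N + 5) for all N ≥ 1.
Base case (N = 1): A(1) = 5, and the closed form gives 5. They agree.
For the inductive step, assume it holds for an arbitrary r ≥ 1, so A(r) = r(4r^3 - r^2 - 3r + 5).
Then A(r+1) = A(r) + (16r^3 + 21r^2 + 7r + 5) = (r(4r^3 - r^2 - 3r + 5)) + (16r^3 + 21r^2 + 7r + 5).
Simplifying, A(r+1) = (r + 1)(4r^3 + 11r^2 + 7r + 5) = (r+1)(4(r+1)^3 - (r+1)^2 - 3(r+1) + 5),
which is the closed form with N = r+1.
By the principle of mathematical induction, the result holds for all N ≥ 1.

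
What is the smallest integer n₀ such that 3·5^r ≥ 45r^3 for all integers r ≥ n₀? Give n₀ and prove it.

n₀ = 5

At r = 4: 1875 < 2880, so the inequality fails and n₀ ≥ 5. We prove 3·5^r ≥ 45r^3 for all r ≥ 5.
When r = 5: 3·5^r = 9375 and 45r^3 = 5625, so 9375 ≥ 5625.
Inductive step: assume the claim holds for r = p, so 3·5^p ≥ 45p^3.
Then 3·5^(p + 1) = 5·(3·5^p) ≥ 5·(45p^3).
Also, for p ≥ 5 we have 5·(45p^3) ≥ 45(p+1)^3, since 5 ≥ (1 + 1/p)^3 for all p ≥ 5.
Combining, 3·5^(p + 1) ≥ 45(p+1)^3.
By induction, the statement is established for all r ≥ 5.
Hence the smallest such n₀ is 5.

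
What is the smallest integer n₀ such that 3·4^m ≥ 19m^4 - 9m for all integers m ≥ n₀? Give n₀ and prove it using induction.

At m = 6: 12288 < 24570, so the inequality fails and n₀ ≥ 7. We prove 3·4^m ≥ 19m^4 - 9m for all m ≥ 7.
Base step (m = 7): 3·4^m = 49152 and 19m^4 - 9m = 45556, so 49152 ≥ 45556.
For the inductive step, assume it holds for an arbitrary k ≥ 7, so 3·4^k ≥ 19k^4 - 9k.
Then 3·4^(k + 1) = 4·(3·4^k) ≥ 4·(19k^4 - 9k).
Also, for k ≥ 7 we have 4·(19k^4 - 9k) ≥ 19(k+1)^4 - 9(k+1), since 4·(19k^4 - 9k) − (19(k+1)^4 - 9(k+1)) = 57k^4 - 76k^3 - 114k^2 - 103k - 10, which is nonnegative for all k ≥ 7.
Combining, 3·4^(k + 1) ≥ 19(k+1)^4 - 9(k+1).
By the principle of mathematical induction, the result holds for all m ≥ 7.
Hence the smallest such n₀ is 7.

n₀ = 7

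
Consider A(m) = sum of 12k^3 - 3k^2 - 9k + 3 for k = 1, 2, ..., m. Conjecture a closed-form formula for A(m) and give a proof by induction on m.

We claim A(m) = m(m + 2)(3m^2 - m - 1) for all m ≥ 1.
When m = 1: A(1) = 3, and the closed form gives 3. They agree.
Inductive step: suppose the statement holds for some k ≥ 1, so A(k) = k(3k^3 + 5k^2 - 3k - 2).
Then A(k+1) = A(k) + (12k^3 + 33k^2 + 21k + 3) = (k(3k^3 + 5k^2 - 3k - 2)) + (12k^3 + 33k^2 + 21k + 3).
Simplifying, A(k+1) = (k + 1)(k + 3)(3k^2 + 5k + 1) = (k+1)((k+1) + 2)(3(k+1)^2 - (k+1) - 1),
which is the closed form with m = k+1.
This completes the induction.

A(m) = m(m + 2)(3m^2 - m - 1)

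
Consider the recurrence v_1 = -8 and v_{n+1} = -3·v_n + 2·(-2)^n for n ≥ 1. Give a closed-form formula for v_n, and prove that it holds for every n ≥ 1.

v_n = -(-2)^(n + 1) - 4(-3)^(n - 1)

Computing the first terms: v_1 = -8, v_2 = 20, v_3 = -52. This suggests v_n = -(-2)^(n + 1) - 4(-3)^(n - 1).
When n = 1: the formula gives -8 = -8 = v_1.
Inductive step: assume the claim holds for n = k, so v_k = -(-2)^(k + 1) - 4(-3)^(k - 1).
Then v_{k+1} = -3·v_k + 2·(-2)^k = -3·(-(-2)^(k + 1) - 4(-3)^(k - 1)) + 2·(-2)^k = -(-2)^(k + 2) - 4(-3)^k = -(-2)^((k+1) + 1) - 4(-3)^((k+1) - 1),
which is the claimed formula at n = k+1.
By the principle of mathematical induction, the result holds for all n ≥ 1.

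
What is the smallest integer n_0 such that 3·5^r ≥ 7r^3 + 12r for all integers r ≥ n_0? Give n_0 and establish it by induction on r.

n_0 = 3

At r = 2: 75 < 80, so the inequality fails and n_0 ≥ 3. We prove 3·5^r ≥ 7r^3 + 12r for all r ≥ 3.
For the base case r = 3: 3·5^r = 375 and 7r^3 + 12r = 225, so 375 ≥ 225.
Inductive step: suppose the statement holds for some j ≥ 3, so 3·5^j ≥ 7j^3 + 12j.
Then 3·5^(j + 1) = 5·(3·5^j) ≥ 5·(7j^3 + 12j).
Also, for j ≥ 3 we have 5·(7j^3 + 12j) ≥ 7(j+1)^3 + 12(j+1), since 5·(7j^3 + 12j) − (7(j+1)^3 + 12(j+1)) = 28j^3 - 21j^2 + 27j - 19, which is nonnegative for all j ≥ 3.
Combining, 3·5^(j + 1) ≥ 7(j+1)^3 + 12(j+1).
By induction, the statement is established for all r ≥ 3.
Hence the smallest such n_0 is 3.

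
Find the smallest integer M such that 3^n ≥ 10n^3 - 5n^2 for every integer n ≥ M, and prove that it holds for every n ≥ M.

M = 8

At n = 7: 2187 < 3185, so the inequality fails and M ≥ 8. We prove 3^n ≥ 10n^3 - 5n^2 for all n ≥ 8.
When n = 8: 3^n = 6561 and 10n^3 - 5n^2 = 4800, so 6561 ≥ 4800.
For the inductive step, assume it holds for an arbitrary r ≥ 8, so 3^r ≥ 10r^3 - 5r^2.
Then 3^(r + 1) = 3·(3^r) ≥ 3·(10r^3 - 5r^2).
Also, for r ≥ 8 we have 3·(10r^3 - 5r^2) ≥ 10(r+1)^3 - 5(r+1)^2, since 3·(10r^3 - 5r^2) − (10(r+1)^3 - 5(r+1)^2) = 20r^3 - 40r^2 - 20r - 5, which is nonnegative for all r ≥ 8.
Combining, 3^(r + 1) ≥ 10(r+1)^3 - 5(r+1)^2.
Hence, by induction on n, the claim holds for every n ≥ 8.
Hence the smallest such M is 8.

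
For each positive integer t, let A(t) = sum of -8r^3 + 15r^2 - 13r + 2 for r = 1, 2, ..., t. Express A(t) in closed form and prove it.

A(t) = -t(2t^3 - t^2 + t + 2)

We claim A(t) = -t(2t^3 - t^2 + t + 2) for all t ≥ 1.
Base case (t = 1): A(1) = -4, and the closed form gives -4. They agree.
Inductive step: assume the claim holds for t = r, so A(r) = r(-2r^3 + r^2 - r - 2).
Then A(r+1) = A(r) + (-8r^3 - 9r^2 - 7r - 4) = (r(-2r^3 + r^2 - r - 2)) + (-8r^3 - 9r^2 - 7r - 4).
Simplifying, A(r+1) = -(r + 1)(2r^3 + 5r^2 + 5r + 4) = -(r+1)(2(r+1)^3 - (r+1)^2 + (r+1) + 2),
which is the closed form with t = r+1.
Hence, by induction on t, the claim holds for every t ≥ 1.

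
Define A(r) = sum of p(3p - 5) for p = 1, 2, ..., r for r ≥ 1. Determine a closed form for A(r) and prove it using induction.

We claim A(r) = r(r - 2)(r + 1) for all r ≥ 1.
Base step (r = 1): A(1) = -2, and the closed form gives -2. They agree.
Inductive step: assume the claim holds for r = p, so A(p) = p(p^2 - p - 2).
Then A(p+1) = A(p) + ((p + 1)(3p - 2)) = (p(p^2 - p - 2)) + ((p + 1)(3p - 2)).
Simplifying, A(p+1) = (p - 1)(p + 1)(p + 2) = (p+1)((p+1) - 2)((p+1) + 1),
which is the closed form with r = p+1.
This completes the induction.

A(r) = r(r - 2)(r + 1)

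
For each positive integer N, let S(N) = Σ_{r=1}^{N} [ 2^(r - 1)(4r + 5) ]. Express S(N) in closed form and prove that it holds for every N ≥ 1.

S(N) = 2^N(4N + 1) - 1

We claim S(N) = 2^N(4N + 1) - 1 for all N ≥ 1.
Base step (N = 1): S(1) = 9, and the closed form gives 9. They agree.
Inductive step: suppose the statement holds for some r ≥ 1, so S(r) = 2^r(4r + 1) - 1.
Then S(r+1) = S(r) + (2^r(4r + 9)) = (2^r(4r + 1) - 1) + (2^r(4r + 9)).
Simplifying, S(r+1) = 8·2^r·r + 10·2^r - 1 = 2^(r+1)(4(r+1) + 1) - 1,
which is the closed form with N = r+1.
This completes the induction.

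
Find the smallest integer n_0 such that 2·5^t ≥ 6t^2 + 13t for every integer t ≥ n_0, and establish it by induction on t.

n_0 = 2

At t = 1: 10 < 19, so the inequality fails and n_0 ≥ 2. We prove 2·5^t ≥ 6t^2 + 13t for all t ≥ 2.
Base step (t = 2): 2·5^t = 50 and 6t^2 + 13t = 50, so 50 ≥ 50.
For the inductive step, assume it holds for an arbitrary m ≥ 2, so 2·5^m ≥ 6m^2 + 13m.
Then 2·5^(m + 1) = 5·(2·5^m) ≥ 5·(6m^2 + 13m).
Also, for m ≥ 2 we have 5·(6m^2 + 13m) ≥ 6(m+1)^2 + 13(m+1), since 5·(6m^2 + 13m) − (6(m+1)^2 + 13(m+1)) = 24m^2 + 40m - 19, which is nonnegative for all m ≥ 2.
Combining, 2·5^(m + 1) ≥ 6(m+1)^2 + 13(m+1).
Hence, by induction on t, the claim holds for every t ≥ 2.
Hence the smallest such n_0 is 2.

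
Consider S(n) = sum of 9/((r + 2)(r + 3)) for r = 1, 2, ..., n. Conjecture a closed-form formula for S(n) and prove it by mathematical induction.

S(n) = 3n/(n + 3)

We claim S(n) = 3n/(n + 3) for all n ≥ 1.
Base case (n = 1): S(1) = 3/4, and the closed form gives 3/4. They agree.
Inductive step: suppose the statement holds for some r ≥ 1, so S(r) = 3r/(r + 3).
Then S(r+1) = S(r) + (9/((r + 3)(r + 4))) = (3r/(r + 3)) + (9/((r + 3)(r + 4))).
Simplifying, S(r+1) = 3(r + 1)/(r + 4) = 3(r+1)/((r+1) + 3),
which is the closed form with n = r+1.
By induction, the statement is established for all n ≥ 1.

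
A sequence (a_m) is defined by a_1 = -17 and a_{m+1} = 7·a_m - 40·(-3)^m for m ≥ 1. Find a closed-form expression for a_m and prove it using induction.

a_m = 4(-3)^m - 5·7^(m - 1)

Computing the first terms: a_1 = -17, a_2 = 1, a_3 = -353. This suggests a_m = 4(-3)^m - 5·7^(m - 1).
Base case (m = 1): the formula gives -17 = -17 = a_1.
Inductive step: assume the claim holds for m = j, so a_j = 4(-3)^j - 5·7^(j - 1).
Then a_{j+1} = 7·a_j - 40·(-3)^j = 7·(4(-3)^j - 5·7^(j - 1)) - 40·(-3)^j = 4(-3)^(j + 1) - 5·7^j = 4(-3)^(j+1) - 5·7^((j+1) - 1),
which is the claimed formula at m = j+1.
Hence, by induction on m, the claim holds for every m ≥ 1.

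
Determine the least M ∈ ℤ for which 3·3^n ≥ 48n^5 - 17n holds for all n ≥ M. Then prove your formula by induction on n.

M = 15

At n = 14: 14348907 < 25815314, so the inequality fails and M ≥ 15. We prove 3·3^n ≥ 48n^5 - 17n for all n ≥ 15.
Base case (n = 15): 3·3^n = 43046721 and 48n^5 - 17n = 36449745, so 43046721 ≥ 36449745.
For the inductive step, assume it holds for an arbitrary j ≥ 15, so 3·3^j ≥ 48j^5 - 17j.
Then 3·3^(j + 1) = 3·(3·3^j) ≥ 3·(48j^5 - 17j).
Also, for j ≥ 15 we have 3·(48j^5 - 17j) ≥ 48(j+1)^5 - 17(j+1), since 3·(48j^5 - 17j) − (48(j+1)^5 - 17(j+1)) = 96j^5 - 240j^4 - 480j^3 - 480j^2 - 274j - 31, which is nonnegative for all j ≥ 15.
Combining, 3·3^(j + 1) ≥ 48(j+1)^5 - 17(j+1).
By the principle of mathematical induction, the result holds for all n ≥ 15.
Hence the smallest such M is 15.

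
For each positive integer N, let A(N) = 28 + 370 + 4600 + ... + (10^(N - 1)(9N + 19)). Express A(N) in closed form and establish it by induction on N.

A(N) = 10^N(N + 2) - 2

We claim A(N) = 10^N(N + 2) - 2 for all N ≥ 1.
Base case (N = 1): A(1) = 28, and the closed form gives 28. They agree.
For the inductive step, assume it holds for an arbitrary m ≥ 1, so A(m) = 10^m(m + 2) - 2.
Then A(m+1) = A(m) + (10^m(9m + 28)) = (10^m(m + 2) - 2) + (10^m(9m + 28)).
Simplifying, A(m+1) = 10·10^m·m + 30·10^m - 2 = 10^(m+1)((m+1) + 2) - 2,
which is the closed form with N = m+1.
Hence, by induction on N, the claim holds for every N ≥ 1.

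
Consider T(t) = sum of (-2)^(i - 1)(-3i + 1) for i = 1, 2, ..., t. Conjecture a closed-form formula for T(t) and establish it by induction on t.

T(t) = (-2)^t·t

We claim T(t) = (-2)^t·t for all t ≥ 1.
Base case (t = 1): T(1) = -2, and the closed form gives -2. They agree.
Inductive step: assume the claim holds for t = i, so T(i) = (-2)^i·i.
Then T(i+1) = T(i) + ((-2)^i(-3i - 2)) = ((-2)^i·i) + ((-2)^i(-3i - 2)).
Simplifying, T(i+1) = (-2)^(i + 1)(i + 1) = (-2)^(i+1)·(i+1),
which is the closed form with t = i+1.
By induction, the statement is established for all t ≥ 1.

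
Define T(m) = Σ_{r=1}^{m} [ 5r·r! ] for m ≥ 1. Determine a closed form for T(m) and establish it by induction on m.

T(m) = 5(m + 1)! - 5

We claim T(m) = 5(m + 1)! - 5 for all m ≥ 1.
Base step (m = 1): T(1) = 5, and the closed form gives 5. They agree.
Inductive step: suppose the statement holds for some r ≥ 1, so T(r) = 5(r + 1)! - 5.
Then T(r+1) = T(r) + (5(r + 1)(r + 1)!) = (5(r + 1)! - 5) + (5(r + 1)(r + 1)!).
Simplifying, T(r+1) = 5((r+1) + 1)! - 5,
which is the closed form with m = r+1.
Hence, by induction on m, the claim holds for every m ≥ 1.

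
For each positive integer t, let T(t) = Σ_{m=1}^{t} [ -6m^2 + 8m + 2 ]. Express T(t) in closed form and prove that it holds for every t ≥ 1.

We claim T(t) = -t(2t^2 - t - 5) for all t ≥ 1.
When t = 1: T(1) = 4, and the closed form gives 4. They agree.
Inductive step: suppose the statement holds for some m ≥ 1, so T(m) = m(-2m^2 + m + 5).
Then T(m+1) = T(m) + (-6m^2 - 4m + 4) = (m(-2m^2 + m + 5)) + (-6m^2 - 4m + 4).
Simplifying, T(m+1) = -(m + 1)(2m^2 + 3m - 4) = -(m+1)(2(m+1)^2 - (m+1) - 5),
which is the closed form with t = m+1.
By the principle of mathematical induction, the result holds for all t ≥ 1.

T(t) = -t(2t^2 - t - 5)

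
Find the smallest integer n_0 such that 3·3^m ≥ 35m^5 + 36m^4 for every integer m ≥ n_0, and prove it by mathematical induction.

n_0 = 15

At m = 14: 14348907 < 20206816, so the inequality fails and n_0 ≥ 15. We prove 3·3^m ≥ 35m^5 + 36m^4 for all m ≥ 15.
Base case (m = 15): 3·3^m = 43046721 and 35m^5 + 36m^4 = 28400625, so 43046721 ≥ 28400625.
Suppose the result is true for m = p, so 3·3^p ≥ 35p^5 + 36p^4.
Then 3·3^(p + 1) = 3·(3·3^p) ≥ 3·(35p^5 + 36p^4).
Also, for p ≥ 15 we have 3·(35p^5 + 36p^4) ≥ 35(p+1)^5 + 36(p+1)^4, since 3·(35p^5 + 36p^4) − (35(p+1)^5 + 36(p+1)^4) = 70p^5 - 103p^4 - 494p^3 - 566p^2 - 319p - 71, which is nonnegative for all p ≥ 15.
Combining, 3·3^(p + 1) ≥ 35(p+1)^5 + 36(p+1)^4.
By induction, the statement is established for all m ≥ 15.
Hence the smallest such n_0 is 15.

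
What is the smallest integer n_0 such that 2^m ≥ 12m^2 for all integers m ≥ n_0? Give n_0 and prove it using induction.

n_0 = 11

At m = 10: 1024 < 1200, so the inequality fails and n_0 ≥ 11. We prove 2^m ≥ 12m^2 for all m ≥ 11.
When m = 11: 2^m = 2048 and 12m^2 = 1452, so 2048 ≥ 1452.
Inductive step: assume the claim holds for m = p, so 2^p ≥ 12p^2.
Then 2^(p + 1) = 2·(2^p) ≥ 2·(12p^2).
Also, for p ≥ 11 we have 2·(12p^2) ≥ 12(p+1)^2, since 2 ≥ (1 + 1/p)^2 for all p ≥ 11.
Combining, 2^(p + 1) ≥ 12(p+1)^2.
This completes the induction.
Hence the smallest such n_0 is 11.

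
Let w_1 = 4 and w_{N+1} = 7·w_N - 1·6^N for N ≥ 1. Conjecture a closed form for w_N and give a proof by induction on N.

w_N = 6^N - 2·7^(N - 1)

Computing the first terms: w_1 = 4, w_2 = 22, w_3 = 118. This suggests w_N = 6^N - 2·7^(N - 1).
Base case (N = 1): the formula gives 4 = 4 = w_1.
For the inductive step, assume it holds for an arbitrary m ≥ 1, so w_m = 6^m - 2·7^(m - 1).
Then w_{m+1} = 7·w_m - 1·6^m = 7·(6^m - 2·7^(m - 1)) - 1·6^m = 6^(m + 1) - 2·7^m = 6^(m+1) - 2·7^((m+1) - 1),
which is the claimed formula at N = m+1.
By the principle of mathematical induction, the result holds for all N ≥ 1.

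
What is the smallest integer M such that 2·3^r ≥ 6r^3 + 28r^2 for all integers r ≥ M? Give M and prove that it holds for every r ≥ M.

At r = 6: 1458 < 2304, so the inequality fails and M ≥ 7. We prove 2·3^r ≥ 6r^3 + 28r^2 for all r ≥ 7.
For the base case r = 7: 2·3^r = 4374 and 6r^3 + 28r^2 = 3430, so 4374 ≥ 3430.
For the inductive step, assume it holds for an arbitrary m ≥ 7, so 2·3^m ≥ 6m^3 + 28m^2.
Then 2·3^(m + 1) = 3·(2·3^m) ≥ 3·(6m^3 + 28m^2).
Also, for m ≥ 7 we have 3·(6m^3 + 28m^2) ≥ 6(m+1)^3 + 28(m+1)^2, since 3·(6m^3 + 28m^2) − (6(m+1)^3 + 28(m+1)^2) = 12m^3 + 38m^2 - 74m - 34, which is nonnegative for all m ≥ 7.
Combining, 2·3^(m + 1) ≥ 6(m+1)^3 + 28(m+1)^2.
By the principle of mathematical induction, the result holds for all r ≥ 7.
Hence the smallest such M is 7.

M = 7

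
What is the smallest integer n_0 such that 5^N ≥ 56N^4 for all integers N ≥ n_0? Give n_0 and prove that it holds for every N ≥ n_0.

At N = 7: 78125 < 134456, so the inequality fails and n_0 ≥ 8. We prove 5^N ≥ 56N^4 for all N ≥ 8.
For the base case N = 8: 5^N = 390625 and 56N^4 = 229376, so 390625 ≥ 229376.
For the inductive step, assume it holds for an arbitrary i ≥ 8, so 5^i ≥ 56i^4.
Then 5^(i + 1) = 5·(5^i) ≥ 5·(56i^4).
Also, for i ≥ 8 we have 5·(56i^4) ≥ 56(i+1)^4, since 5 ≥ (1 + 1/i)^4 for all i ≥ 8.
Combining, 5^(i + 1) ≥ 56(i+1)^4.
By induction, the statement is established for all N ≥ 8.
Hence the smallest such n_0 is 8.

n_0 = 8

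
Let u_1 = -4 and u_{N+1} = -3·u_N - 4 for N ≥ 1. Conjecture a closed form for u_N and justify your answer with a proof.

Computing the first terms: u_1 = -4, u_2 = 8, u_3 = -28. This suggests u_N = (-3)^N - 1.
When N = 1: the formula gives -4 = -4 = u_1.
Inductive step: suppose the statement holds for some j ≥ 1, so u_j = (-3)^j - 1.
Then u_{j+1} = -3·u_j - 4 = -3·((-3)^j - 1) - 4 = (-3)^(j + 1) - 1,
which is the claimed formula at N = j+1.
This completes the induction.

u_N = (-3)^N - 1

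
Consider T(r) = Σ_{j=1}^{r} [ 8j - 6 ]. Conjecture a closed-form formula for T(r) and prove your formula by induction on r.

T(r) = 2r(2r - 1)

We claim T(r) = 2r(2r - 1) for all r ≥ 1.
For the base case r = 1: T(1) = 2, and the closed form gives 2. They agree.
Inductive step: assume the claim holds for r = j, so T(j) = 2j(2j - 1).
Then T(j+1) = T(j) + (8j + 2) = (2j(2j - 1)) + (8j + 2).
Simplifying, T(j+1) = 2(j + 1)(2j + 1) = 2(j+1)(2(j+1) - 1),
which is the closed form with r = j+1.
By the principle of mathematical induction, the result holds for all r ≥ 1.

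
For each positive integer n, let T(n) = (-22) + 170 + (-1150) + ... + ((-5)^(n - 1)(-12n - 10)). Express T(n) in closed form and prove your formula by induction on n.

T(n) = 2(-5)^n(n + 1) - 2

We claim T(n) = 2(-5)^n(n + 1) - 2 for all n ≥ 1.
Base step (n = 1): T(1) = -22, and the closed form gives -22. They agree.
Inductive step: assume the claim holds for n = p, so T(p) = 2(-5)^p(p + 1) - 2.
Then T(p+1) = T(p) + ((-5)^p(-12p - 22)) = (2(-5)^p(p + 1) - 2) + ((-5)^p(-12p - 22)).
Simplifying, T(p+1) = -10(-5)^p·p - 20(-5)^p - 2 = 2(-5)^(p+1)((p+1) + 1) - 2,
which is the closed form with n = p+1.
By the principle of mathematical induction, the result holds for all n ≥ 1.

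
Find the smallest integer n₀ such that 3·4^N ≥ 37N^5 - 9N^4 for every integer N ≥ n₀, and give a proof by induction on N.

n₀ = 11

At N = 10: 3145728 < 3610000, so the inequality fails and n₀ ≥ 11. We prove 3·4^N ≥ 37N^5 - 9N^4 for all N ≥ 11.
For the base case N = 11: 3·4^N = 12582912 and 37N^5 - 9N^4 = 5827118, so 12582912 ≥ 5827118.
Inductive step: suppose the statement holds for some p ≥ 11, so 3·4^p ≥ 37p^5 - 9p^4.
Then 3·4^(p + 1) = 4·(3·4^p) ≥ 4·(37p^5 - 9p^4).
Also, for p ≥ 11 we have 4·(37p^5 - 9p^4) ≥ 37(p+1)^5 - 9(p+1)^4, since 4·(37p^5 - 9p^4) − (37(p+1)^5 - 9(p+1)^4) = 111p^5 - 212p^4 - 334p^3 - 316p^2 - 149p - 28, which is nonnegative for all p ≥ 11.
Combining, 3·4^(p + 1) ≥ 37(p+1)^5 - 9(p+1)^4.
This completes the induction.
Hence the smallest such n₀ is 11.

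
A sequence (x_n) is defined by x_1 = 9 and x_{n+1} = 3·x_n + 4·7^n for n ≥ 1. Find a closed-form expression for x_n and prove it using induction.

x_n = 2·3^(n - 1) + 7^n

Computing the first terms: x_1 = 9, x_2 = 55, x_3 = 361. This suggests x_n = 2·3^(n - 1) + 7^n.
When n = 1: the formula gives 9 = 9 = x_1.
For the inductive step, assume it holds for an arbitrary i ≥ 1, so x_i = 2·3^(i - 1) + 7^i.
Then x_{i+1} = 3·x_i + 4·7^i = 3·(2·3^(i - 1) + 7^i) + 4·7^i = 2·3^i + 7^(i + 1) = 2·3^((i+1) - 1) + 7^(i+1),
which is the claimed formula at n = i+1.
By the principle of mathematical induction, the result holds for all n ≥ 1.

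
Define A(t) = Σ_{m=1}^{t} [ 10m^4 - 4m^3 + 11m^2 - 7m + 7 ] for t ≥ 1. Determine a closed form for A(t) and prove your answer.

A(t) = t(2t^4 + 4t^3 + 5t^2 + t + 5)

We claim A(t) = t(2t^4 + 4t^3 + 5t^2 + t + 5) for all t ≥ 1.
When t = 1: A(1) = 17, and the closed form gives 17. They agree.
Inductive step: assume the claim holds for t = m, so A(m) = m(2m^4 + 4m^3 + 5m^2 + m + 5).
Then A(m+1) = A(m) + (10m^4 + 36m^3 + 59m^2 + 43m + 17) = (m(2m^4 + 4m^3 + 5m^2 + m + 5)) + (10m^4 + 36m^3 + 59m^2 + 43m + 17).
Simplifying, A(m+1) = (m + 1)(2m^4 + 12m^3 + 29m^2 + 31m + 17) = (m+1)(2(m+1)^4 + 4(m+1)^3 + 5(m+1)^2 + (m+1) + 5),
which is the closed form with t = m+1.
By induction, the statement is established for all t ≥ 1.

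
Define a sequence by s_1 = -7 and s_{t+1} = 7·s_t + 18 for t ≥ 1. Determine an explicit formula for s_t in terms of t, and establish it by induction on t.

s_t = -4·7^(t - 1) - 3

Computing the first terms: s_1 = -7, s_2 = -31, s_3 = -199. This suggests s_t = -4·7^(t - 1) - 3.
When t = 1: the formula gives -7 = -7 = s_1.
Inductive step: assume the claim holds for t = i, so s_i = -4·7^(i - 1) - 3.
Then s_{i+1} = 7·s_i + 18 = 7·(-4·7^(i - 1) - 3) + 18 = -4·7^i - 3 = -4·7^((i+1) - 1) - 3,
which is the claimed formula at t = i+1.
By the principle of mathematical induction, the result holds for all t ≥ 1.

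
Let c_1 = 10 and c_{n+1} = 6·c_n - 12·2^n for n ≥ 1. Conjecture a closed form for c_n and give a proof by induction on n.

c_n = 3·2^n + 4·6^(n - 1)

Computing the first terms: c_1 = 10, c_2 = 36, c_3 = 168. This suggests c_n = 3·2^n + 4·6^(n - 1).
Base step (n = 1): the formula gives 10 = 10 = c_1.
Inductive step: assume the claim holds for n = k, so c_k = 3·2^k + 4·6^(k - 1).
Then c_{k+1} = 6·c_k - 12·2^k = 6·(3·2^k + 4·6^(k - 1)) - 12·2^k = 3·2^(k + 1) + 4·6^k = 3·2^(k+1) + 4·6^((k+1) - 1),
which is the claimed formula at n = k+1.
By induction, the statement is established for all n ≥ 1.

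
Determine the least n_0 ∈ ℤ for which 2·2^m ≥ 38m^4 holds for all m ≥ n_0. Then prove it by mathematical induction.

At m = 22: 8388608 < 8901728, so the inequality fails and n_0 ≥ 23. We prove 2·2^m ≥ 38m^4 for all m ≥ 23.
When m = 23: 2·2^m = 16777216 and 38m^4 = 10633958, so 16777216 ≥ 10633958.
Inductive step: suppose the statement holds for some r ≥ 23, so 2·2^r ≥ 38r^4.
Then 2·2^(r + 1) = 2·(2·2^r) ≥ 2·(38r^4).
Also, for r ≥ 23 we have 2·(38r^4) ≥ 38(r+1)^4, since 2 ≥ (1 + 1/r)^4 for all r ≥ 23.
Combining, 2·2^(r + 1) ≥ 38(r+1)^4.
By induction, the statement is established for all m ≥ 23.
Hence the smallest such n_0 is 23.

n_0 = 23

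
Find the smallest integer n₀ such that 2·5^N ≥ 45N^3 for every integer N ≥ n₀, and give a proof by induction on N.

At N = 4: 1250 < 2880, so the inequality fails and n₀ ≥ 5. We prove 2·5^N ≥ 45N^3 for all N ≥ 5.
For the base case N = 5: 2·5^N = 6250 and 45N^3 = 5625, so 6250 ≥ 5625.
Inductive step: assume the claim holds for N = r, so 2·5^r ≥ 45r^3.
Then 2·5^(r + 1) = 5·(2·5^r) ≥ 5·(45r^3).
Also, for r ≥ 5 we have 5·(45r^3) ≥ 45(r+1)^3, since 5 ≥ (1 + 1/r)^3 for all r ≥ 5.
Combining, 2·5^(r + 1) ≥ 45(r+1)^3.
By induction, the statement is established for all N ≥ 5.
Hence the smallest such n₀ is 5.

n₀ = 5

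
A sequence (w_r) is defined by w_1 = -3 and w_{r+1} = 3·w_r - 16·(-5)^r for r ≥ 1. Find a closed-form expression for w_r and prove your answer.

Computing the first terms: w_1 = -3, w_2 = 71, w_3 = -187. This suggests w_r = 2(-5)^r + 7·3^(r - 1).
For the base case r = 1: the formula gives -3 = -3 = w_1.
Suppose the result is true for r = p, so w_p = 2(-5)^p + 7·3^(p - 1).
Then w_{p+1} = 3·w_p - 16·(-5)^p = 3·(2(-5)^p + 7·3^(p - 1)) - 16·(-5)^p = 2(-5)^(p + 1) + 7·3^p = 2(-5)^(p+1) + 7·3^((p+1) - 1),
which is the claimed formula at r = p+1.
Hence, by induction on r, the claim holds for every r ≥ 1.

w_r = 2(-5)^r + 7·3^(r - 1)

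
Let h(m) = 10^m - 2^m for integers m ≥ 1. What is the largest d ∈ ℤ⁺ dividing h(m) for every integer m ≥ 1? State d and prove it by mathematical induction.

Computing the first values: h(1) = 8 and h(2) = 96; gcd(8, 96) = 8, so d ≤ 8.
We prove 8 | 10^m - 2^m for all m ≥ 1 by induction on m.
Base case (m = 1): h(1) = 8 = 8·(1), so 8 | h(1).
Suppose the result is true for m = r, i.e. 8 | h(r). Then
10^{r+1} − 2^{r+1} = 10·10^r − 2·2^r = 10·(10^r − 2^r) + (8)·2^r. The first term is divisible by 8 by the inductive hypothesis, and the second term (8)·2^r is divisible by 8 since 8 | 8. Hence 8 | h(r+1).
This completes the induction.
Therefore the largest such d is 8.

d = 8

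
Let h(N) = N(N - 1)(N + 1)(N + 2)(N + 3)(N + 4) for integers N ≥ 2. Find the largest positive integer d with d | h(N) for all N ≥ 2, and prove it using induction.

d = 720

Computing the first values: h(2) = 720 and h(3) = 5040; gcd(720, 5040) = 720, so d ≤ 720.
We prove 720 | N(N - 1)(N + 1)(N + 2)(N + 3)(N + 4) for all N ≥ 2 by induction on N.
When N = 2: h(2) = 720 = 720·(1), so 720 | h(2).
Inductive step: assume the claim holds for N = m, i.e. 720 | h(m). Then
h(m+1) − h(m) = m·(m+1)·(m+2)·(m+3)·(m+4)·(m+5) − (m-1)·m·(m+1)·(m+2)·(m+3)·(m+4) = m·(m+1)·(m+2)·(m+3)·(m+4)·[(m+5) − (m-1)] = 6·m·(m+1)·(m+2)·(m+3)·(m+4). The product of 5 consecutive integers is divisible by (5)! = 120, so h(m+1) − h(m) is divisible by 6·120 = 720. By the inductive hypothesis 720 | h(m), hence 720 | h(m+1).
This completes the induction.
Therefore the largest such d is 720.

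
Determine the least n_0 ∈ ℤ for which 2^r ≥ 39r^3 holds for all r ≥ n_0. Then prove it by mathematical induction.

n_0 = 18

At r = 17: 131072 < 191607, so the inequality fails and n_0 ≥ 18. We prove 2^r ≥ 39r^3 for all r ≥ 18.
When r = 18: 2^r = 262144 and 39r^3 = 227448, so 262144 ≥ 227448.
Inductive step: suppose the statement holds for some m ≥ 18, so 2^m ≥ 39m^3.
Then 2^(m + 1) = 2·(2^m) ≥ 2·(39m^3).
Also, for m ≥ 18 we have 2·(39m^3) ≥ 39(m+1)^3, since 2 ≥ (1 + 1/m)^3 for all m ≥ 18.
Combining, 2^(m + 1) ≥ 39(m+1)^3.
Hence, by induction on r, the claim holds for every r ≥ 18.
Hence the smallest such n_0 is 18.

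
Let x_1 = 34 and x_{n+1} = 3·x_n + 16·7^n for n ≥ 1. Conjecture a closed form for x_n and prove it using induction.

Computing the first terms: x_1 = 34, x_2 = 214, x_3 = 1426. This suggests x_n = 2·3^n + 4·7^n.
Base step (n = 1): the formula gives 34 = 34 = x_1.
Inductive step: suppose the statement holds for some r ≥ 1, so x_r = 2·3^r + 4·7^r.
Then x_{r+1} = 3·x_r + 16·7^r = 3·(2·3^r + 4·7^r) + 16·7^r = 2·3^(r + 1) + 4·7^(r + 1),
which is the claimed formula at n = r+1.
By induction, the statement is established for all n ≥ 1.

x_n = 2·3^n + 4·7^n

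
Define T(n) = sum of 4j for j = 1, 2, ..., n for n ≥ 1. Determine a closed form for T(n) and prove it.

T(n) = 2n(n + 1)

We claim T(n) = 2n(n + 1) for all n ≥ 1.
Base step (n = 1): T(1) = 4, and the closed form gives 4. They agree.
Inductive step: suppose the statement holds for some j ≥ 1, so T(j) = 2j(j + 1).
Then T(j+1) = T(j) + (4j + 4) = (2j(j + 1)) + (4j + 4).
Simplifying, T(j+1) = 2(j + 1)(j + 2) = 2(j+1)((j+1) + 1),
which is the closed form with n = j+1.
By induction, the statement is established for all n ≥ 1.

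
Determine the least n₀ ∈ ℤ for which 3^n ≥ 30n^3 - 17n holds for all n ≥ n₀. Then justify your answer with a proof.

n₀ = 10

At n = 9: 19683 < 21717, so the inequality fails and n₀ ≥ 10. We prove 3^n ≥ 30n^3 - 17n for all n ≥ 10.
Base case (n = 10): 3^n = 59049 and 30n^3 - 17n = 29830, so 59049 ≥ 29830.
For the inductive step, assume it holds for an arbitrary r ≥ 10, so 3^r ≥ 30r^3 - 17r.
Then 3^(r + 1) = 3·(3^r) ≥ 3·(30r^3 - 17r).
Also, for r ≥ 10 we have 3·(30r^3 - 17r) ≥ 30(r+1)^3 - 17(r+1), since 3·(30r^3 - 17r) − (30(r+1)^3 - 17(r+1)) = 60r^3 - 90r^2 - 124r - 13, which is nonnegative for all r ≥ 10.
Combining, 3^(r + 1) ≥ 30(r+1)^3 - 17(r+1).
By the principle of mathematical induction, the result holds for all n ≥ 10.
Hence the smallest such n₀ is 10.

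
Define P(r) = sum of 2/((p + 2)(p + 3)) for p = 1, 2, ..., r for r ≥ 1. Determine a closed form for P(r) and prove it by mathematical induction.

P(r) = 2r/(3(r + 3))

We claim P(r) = 2r/(3(r + 3)) for all r ≥ 1.
When r = 1: P(1) = 1/6, and the closed form gives 1/6. They agree.
For the inductive step, assume it holds for an arbitrary p ≥ 1, so P(p) = 2p/(3(p + 3)).
Then P(p+1) = P(p) + (2/((p + 3)(p + 4))) = (2p/(3(p + 3))) + (2/((p + 3)(p + 4))).
Simplifying, P(p+1) = 2(p + 1)/(3(p + 4)) = 2(p+1)/(3((p+1) + 3)),
which is the closed form with r = p+1.
By the principle of mathematical induction, the result holds for all r ≥ 1.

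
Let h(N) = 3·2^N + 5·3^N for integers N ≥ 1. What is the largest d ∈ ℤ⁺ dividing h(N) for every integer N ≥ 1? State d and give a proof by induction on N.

Computing the first values: h(1) = 21 and h(2) = 57; gcd(21, 57) = 3, so d ≤ 3.
We prove 3 | 3·2^N + 5·3^N for all N ≥ 1 by induction on N.
Base step (N = 1): h(1) = 21 = 3·(7), so 3 | h(1).
For the inductive step, assume it holds for an arbitrary k ≥ 1, i.e. 3 | h(k). Then
h(k+1) − 3·h(k) = (3·2^(k+1) + 5·3^(k+1)) − 3·(3·2^k + 5·3^k) = (3)·2^k·(2 − 3) = (-3)·2^k. Since 3 | h(k) by the inductive hypothesis, 3 | 3·h(k); and 3 | -3 since -3 = 3·-1. Therefore 3 | h(k+1).
By the principle of mathematical induction, the result holds for all N ≥ 1.
Therefore the largest such d is 3.

d = 3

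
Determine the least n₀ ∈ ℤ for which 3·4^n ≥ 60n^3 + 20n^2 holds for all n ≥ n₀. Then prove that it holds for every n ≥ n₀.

n₀ = 7

At n = 6: 12288 < 13680, so the inequality fails and n₀ ≥ 7. We prove 3·4^n ≥ 60n^3 + 20n^2 for all n ≥ 7.
Base case (n = 7): 3·4^n = 49152 and 60n^3 + 20n^2 = 21560, so 49152 ≥ 21560.
Inductive step: suppose the statement holds for some j ≥ 7, so 3·4^j ≥ 60j^3 + 20j^2.
Then 3·4^(j + 1) = 4·(3·4^j) ≥ 4·(60j^3 + 20j^2).
Also, for j ≥ 7 we have 4·(60j^3 + 20j^2) ≥ 60(j+1)^3 + 20(j+1)^2, since 4·(60j^3 + 20j^2) − (60(j+1)^3 + 20(j+1)^2) = 180j^3 - 120j^2 - 220j - 80, which is nonnegative for all j ≥ 7.
Combining, 3·4^(j + 1) ≥ 60(j+1)^3 + 20(j+1)^2.
By the principle of mathematical induction, the result holds for all n ≥ 7.
Hence the smallest such n₀ is 7.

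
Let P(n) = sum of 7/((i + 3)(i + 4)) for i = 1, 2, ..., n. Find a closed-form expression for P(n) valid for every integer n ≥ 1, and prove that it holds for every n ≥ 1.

We claim P(n) = 7n/(4(n + 4)) for all n ≥ 1.
For the base case n = 1: P(1) = 7/20, and the closed form gives 7/20. They agree.
Inductive step: suppose the statement holds for some i ≥ 1, so P(i) = 7i/(4(i + 4)).
Then P(i+1) = P(i) + (7/((i + 4)(i + 5))) = (7i/(4(i + 4))) + (7/((i + 4)(i + 5))).
Simplifying, P(i+1) = 7(i + 1)/(4(i + 5)) = 7(i+1)/(4((i+1) + 4)),
which is the closed form with n = i+1.
Hence, by induction on n, the claim holds for every n ≥ 1.

P(n) = 7n/(4(n + 4))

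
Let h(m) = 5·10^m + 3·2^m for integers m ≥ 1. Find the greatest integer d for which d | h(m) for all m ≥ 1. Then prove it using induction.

d = 8

Computing the first values: h(1) = 56 and h(2) = 512; gcd(56, 512) = 8, so d ≤ 8.
We prove 8 | 5·10^m + 3·2^m for all m ≥ 1 by induction on m.
Base step (m = 1): h(1) = 56 = 8·(7), so 8 | h(1).
Inductive step: assume the claim holds for m = j, i.e. 8 | h(j). Then
h(j+1) − 10·h(j) = (5·10^(j+1) + 3·2^(j+1)) − 10·(5·10^j + 3·2^j) = (3)·2^j·(2 − 10) = (-24)·2^j. Since 8 | h(j) by the inductive hypothesis, 8 | 10·h(j); and 8 | -24 since -24 = 8·-3. Therefore 8 | h(j+1).
This completes the induction.
Therefore the largest such d is 8.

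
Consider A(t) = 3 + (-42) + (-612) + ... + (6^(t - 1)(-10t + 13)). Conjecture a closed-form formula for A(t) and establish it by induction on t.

We claim A(t) = 6^t(-2t + 3) - 3 for all t ≥ 1.
Base step (t = 1): A(1) = 3, and the closed form gives 3. They agree.
Suppose the result is true for t = i, so A(i) = 6^i(-2i + 3) - 3.
Then A(i+1) = A(i) + (6^i(-10i + 3)) = (6^i(-2i + 3) - 3) + (6^i(-10i + 3)).
Simplifying, A(i+1) = -12·6^i·i + 6·6^i - 3 = 6^(i+1)(-2(i+1) + 3) - 3,
which is the closed form with t = i+1.
Hence, by induction on t, the claim holds for every t ≥ 1.

A(t) = 6^t(-2t + 3) - 3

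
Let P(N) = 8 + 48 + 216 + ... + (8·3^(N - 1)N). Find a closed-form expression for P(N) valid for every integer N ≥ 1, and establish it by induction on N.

P(N) = 2·3^N(2N - 1) + 2

We claim P(N) = 2·3^N(2N - 1) + 2 for all N ≥ 1.
Base step (N = 1): P(1) = 8, and the closed form gives 8. They agree.
For the inductive step, assume it holds for an arbitrary j ≥ 1, so P(j) = 2·3^j(2j - 1) + 2.
Then P(j+1) = P(j) + (8·3^j(j + 1)) = (2·3^j(2j - 1) + 2) + (8·3^j(j + 1)).
Simplifying, P(j+1) = 12·3^j·j + 6·3^j + 2 = 2·3^(j+1)(2(j+1) - 1) + 2,
which is the closed form with N = j+1.
By the principle of mathematical induction, the result holds for all N ≥ 1.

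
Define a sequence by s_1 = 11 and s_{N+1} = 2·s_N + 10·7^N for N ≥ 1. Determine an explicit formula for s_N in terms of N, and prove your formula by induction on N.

Computing the first terms: s_1 = 11, s_2 = 92, s_3 = 674. This suggests s_N = -3·2^(N - 1) + 2·7^N.
Base case (N = 1): the formula gives 11 = 11 = s_1.
For the inductive step, assume it holds for an arbitrary i ≥ 1, so s_i = -3·2^(i - 1) + 2·7^i.
Then s_{i+1} = 2·s_i + 10·7^i = 2·(-3·2^(i - 1) + 2·7^i) + 10·7^i = -3·2^i + 2·7^(i + 1) = -3·2^((i+1) - 1) + 2·7^(i+1),
which is the claimed formula at N = i+1.
By induction, the statement is established for all N ≥ 1.

s_N = -3·2^(N - 1) + 2·7^N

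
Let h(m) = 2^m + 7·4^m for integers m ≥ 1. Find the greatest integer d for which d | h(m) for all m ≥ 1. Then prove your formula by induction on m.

d = 2

Computing the first values: h(1) = 30 and h(2) = 116; gcd(30, 116) = 2, so d ≤ 2.
We prove 2 | 2^m + 7·4^m for all m ≥ 1 by induction on m.
For the base case m = 1: h(1) = 30 = 2·(15), so 2 | h(1).
Suppose the result is true for m = i, i.e. 2 | h(i). Then
h(i+1) − 4·h(i) = (2^(i+1) + 7·4^(i+1)) − 4·(2^i + 7·4^i) = (1)·2^i·(2 − 4) = (-2)·2^i. Since 2 | h(i) by the inductive hypothesis, 2 | 4·h(i); and 2 | -2 since -2 = 2·-1. Therefore 2 | h(i+1).
Hence, by induction on m, the claim holds for every m ≥ 1.
Therefore the largest such d is 2.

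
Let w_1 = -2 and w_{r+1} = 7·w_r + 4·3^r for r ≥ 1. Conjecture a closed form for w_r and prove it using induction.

w_r = -3^r + 7^(r - 1)

Computing the first terms: w_1 = -2, w_2 = -2, w_3 = 22. This suggests w_r = -3^r + 7^(r - 1).
When r = 1: the formula gives -2 = -2 = w_1.
Inductive step: assume the claim holds for r = i, so w_i = -3^i + 7^(i - 1).
Then w_{i+1} = 7·w_i + 4·3^i = 7·(-3^i + 7^(i - 1)) + 4·3^i = -3^(i + 1) + 7^i = -3^(i+1) + 7^((i+1) - 1),
which is the claimed formula at r = i+1.
By the principle of mathematical induction, the result holds for all r ≥ 1.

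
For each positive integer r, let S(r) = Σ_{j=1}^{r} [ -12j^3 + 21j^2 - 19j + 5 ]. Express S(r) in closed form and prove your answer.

We claim S(r) = -r(3r^3 - r^2 + 2r + 1) for all r ≥ 1.
Base case (r = 1): S(1) = -5, and the closed form gives -5. They agree.
Inductive step: suppose the statement holds for some j ≥ 1, so S(j) = j(-3j^3 + j^2 - 2j - 1).
Then S(j+1) = S(j) + (-12j^3 - 15j^2 - 13j - 5) = (j(-3j^3 + j^2 - 2j - 1)) + (-12j^3 - 15j^2 - 13j - 5).
Simplifying, S(j+1) = -(j + 1)(3j^3 + 8j^2 + 9j + 5) = -(j+1)(3(j+1)^3 - (j+1)^2 + 2(j+1) + 1),
which is the closed form with r = j+1.
Hence, by induction on r, the claim holds for every r ≥ 1.

S(r) = -r(3r^3 - r^2 + 2r + 1)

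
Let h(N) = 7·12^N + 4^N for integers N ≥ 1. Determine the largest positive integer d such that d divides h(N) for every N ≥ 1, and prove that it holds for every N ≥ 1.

d = 8

Computing the first values: h(1) = 88 and h(2) = 1024; gcd(88, 1024) = 8, so d ≤ 8.
We prove 8 | 7·12^N + 4^N for all N ≥ 1 by induction on N.
Base step (N = 1): h(1) = 88 = 8·(11), so 8 | h(1).
Suppose the result is true for N = p, i.e. 8 | h(p). Then
h(p+1) − 12·h(p) = (7·12^(p+1) + 4^(p+1)) − 12·(7·12^p + 4^p) = (1)·4^p·(4 − 12) = (-8)·4^p. Since 8 | h(p) by the inductive hypothesis, 8 | 12·h(p); and 8 | -8 since -8 = 8·-1. Therefore 8 | h(p+1).
Hence, by induction on N, the claim holds for every N ≥ 1.
Therefore the largest such d is 8.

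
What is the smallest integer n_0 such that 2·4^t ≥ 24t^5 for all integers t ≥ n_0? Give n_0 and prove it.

At t = 10: 2097152 < 2400000, so the inequality fails and n_0 ≥ 11. We prove 2·4^t ≥ 24t^5 for all t ≥ 11.
Base case (t = 11): 2·4^t = 8388608 and 24t^5 = 3865224, so 8388608 ≥ 3865224.
For the inductive step, assume it holds for an arbitrary j ≥ 11, so 2·4^j ≥ 24j^5.
Then 2·4^(j + 1) = 4·(2·4^j) ≥ 4·(24j^5).
Also, for j ≥ 11 we have 4·(24j^5) ≥ 24(j+1)^5, since 4 ≥ (1 + 1/j)^5 for all j ≥ 11.
Combining, 2·4^(j + 1) ≥ 24(j+1)^5.
This completes the induction.
Hence the smallest such n_0 is 11.

n_0 = 11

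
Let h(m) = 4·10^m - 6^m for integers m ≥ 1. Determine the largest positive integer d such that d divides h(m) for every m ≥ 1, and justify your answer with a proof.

Computing the first values: h(1) = 34 and h(2) = 364; gcd(34, 364) = 2, so d ≤ 2.
We prove 2 | 4·10^m - 6^m for all m ≥ 1 by induction on m.
For the base case m = 1: h(1) = 34 = 2·(17), so 2 | h(1).
Inductive step: suppose the statement holds for some p ≥ 1, i.e. 2 | h(p). Then
h(p+1) − 10·h(p) = (4·10^(p+1) - 6^(p+1)) − 10·(4·10^p - 6^p) = (-1)·6^p·(6 − 10) = (4)·6^p. Since 2 | h(p) by the inductive hypothesis, 2 | 10·h(p); and 2 | 4 since 4 = 2·2. Therefore 2 | h(p+1).
By the principle of mathematical induction, the result holds for all m ≥ 1.
Therefore the largest such d is 2.

d = 2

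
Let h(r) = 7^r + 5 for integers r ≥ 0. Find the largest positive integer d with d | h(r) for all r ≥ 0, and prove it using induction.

d = 6

Computing the first values: h(0) = 6 and h(1) = 12; gcd(6, 12) = 6, so d ≤ 6.
We prove 6 | 7^r + 5 for all r ≥ 0 by induction on r.
For the base case r = 0: h(0) = 6 = 6·(1), so 6 | h(0).
Inductive step: assume the claim holds for r = p, i.e. 6 | h(p). Then
h(p+1) = 7^(p+1) + 5 = 7·(7^p + 5) - 30 = 7·h(p) - 30. The first term is divisible by 6 by the inductive hypothesis, and -30 is divisible by 6. Hence 6 | h(p+1).
By the principle of mathematical induction, the result holds for all r ≥ 0.
Therefore the largest such d is 6.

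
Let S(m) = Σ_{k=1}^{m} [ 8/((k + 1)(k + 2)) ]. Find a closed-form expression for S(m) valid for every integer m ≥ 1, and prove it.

We claim S(m) = 4m/(m + 2) for all m ≥ 1.
Base step (m = 1): S(1) = 4/3, and the closed form gives 4/3. They agree.
Inductive step: suppose the statement holds for some k ≥ 1, so S(k) = 4k/(k + 2).
Then S(k+1) = S(k) + (8/((k + 2)(k + 3))) = (4k/(k + 2)) + (8/((k + 2)(k + 3))).
Simplifying, S(k+1) = 4(k + 1)/(k + 3) = 4(k+1)/((k+1) + 2),
which is the closed form with m = k+1.
Hence, by induction on m, the claim holds for every m ≥ 1.

S(m) = 4m/(m + 2)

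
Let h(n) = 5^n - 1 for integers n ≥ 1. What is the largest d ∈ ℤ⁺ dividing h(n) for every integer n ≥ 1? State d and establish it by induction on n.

d = 4

Computing the first values: h(1) = 4 and h(2) = 24; gcd(4, 24) = 4, so d ≤ 4.
We prove 4 | 5^n - 1 for all n ≥ 1 by induction on n.
For the base case n = 1: h(1) = 4 = 4·(1), so 4 | h(1).
For the inductive step, assume it holds for an arbitrary j ≥ 1, i.e. 4 | h(j). Then
5^{j+1} − 1^{j+1} = 5·5^j − 1·1^j = 5·(5^j − 1^j) + (4)·1^j. The first term is divisible by 4 by the inductive hypothesis, and the second term (4)·1^j is divisible by 4 since 4 | 4. Hence 4 | h(j+1).
By induction, the statement is established for all n ≥ 1.
Therefore the largest such d is 4.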